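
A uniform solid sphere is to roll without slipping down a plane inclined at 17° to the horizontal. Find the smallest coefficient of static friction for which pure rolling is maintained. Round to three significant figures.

Here I = (2/5)MR², so the shape factor k = I/(MR²) = 0.4.
Translational: Mg sinθ − f = Ma. Rotational about the CM: fR = Iα = kMRa, so f = kMa.
These give a = g sinθ/(1+k) and the required friction f = kMg sinθ/(1+k).
With N = Mg cosθ, the no-slip condition f ≤ μN gives μ_min = f/N = k tanθ/(1+k).
μ_min = 0.4 × tan17° / 1.4 ≈ 0.0874.

μ_min ≈ 0.0874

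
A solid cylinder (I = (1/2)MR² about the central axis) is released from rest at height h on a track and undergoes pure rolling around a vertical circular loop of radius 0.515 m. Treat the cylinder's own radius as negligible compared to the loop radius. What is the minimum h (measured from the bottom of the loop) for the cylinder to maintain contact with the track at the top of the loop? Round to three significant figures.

h_min ≈ 1.42 m

Here I = (1/2)MR², so the shape factor k = I/(MR²) = 0.5.
At the top, contact is just lost when gravity alone supplies the centripetal force: Mg = Mv_top²/r, i.e. v_top² = gr.
With ω = v/R, the kinetic energy at speed v is ½(1+k)Mv² = (3/4)Mv².
Energy conservation from release (height h) to the top (height 2r): Mgh = Mg(2r) + (3/4)M·gr.
Thus h_min = 2r + (1+k)r/2 = r(2 + 1.5/2) = 0.515 × 2.75 ≈ 1.42 m.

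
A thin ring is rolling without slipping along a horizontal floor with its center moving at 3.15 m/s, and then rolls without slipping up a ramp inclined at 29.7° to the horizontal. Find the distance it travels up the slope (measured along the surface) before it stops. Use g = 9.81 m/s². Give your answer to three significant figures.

For this body I = MR², i.e. k = I/(MR²) = 1.
Rolling without slipping gives ω = v/R, so the total kinetic energy is ½Mv² + ½Iω² = ½(1+k)Mv² = Mv².
Setting this equal to Mgh gives the vertical rise h = (1+k)v₀²/(2g) = 2×3.15²/(2×9.81) = 1.011 m.
Along the incline, d = h/sinθ = 1.011/sin29.7° ≈ 2.04 m.

d ≈ 2.04 m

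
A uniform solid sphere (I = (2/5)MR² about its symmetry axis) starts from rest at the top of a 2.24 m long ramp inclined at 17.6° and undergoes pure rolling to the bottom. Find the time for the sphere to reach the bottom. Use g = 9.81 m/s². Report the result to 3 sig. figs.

t ≈ 1.45 s

The moment of inertia is (2/5)MR², giving k ≡ I/(MR²) = 0.4.
Newton's second law down the slope: Mg sinθ − f = Ma. The torque equation fR = Iα (with α = a/R) gives f = kMa.
Hence a = g sinθ/(1+k) = 9.81×sin17.6°/1.4 = 2.119 m/s².
With constant a from rest, t = √(2L/a) = √(2·2.24/2.119) ≈ 1.45 s.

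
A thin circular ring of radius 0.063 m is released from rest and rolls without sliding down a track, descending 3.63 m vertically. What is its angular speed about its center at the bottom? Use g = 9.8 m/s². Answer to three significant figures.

ω ≈ 94.7 rad/s

Here I = MR², so the shape factor k = I/(MR²) = 1.
Rolling without slipping gives ω = v/R, so the total kinetic energy is ½Mv² + ½Iω² = ½(1+k)Mv² = Mv².
Energy conservation Mgh = ½(1+k)Mv² gives v = √(2gh/(1+k)) = √(2 × 9.8 × 3.63 / 2) = 5.964 m/s.
Then ω = v/R = 5.964 / 0.063 ≈ 94.7 rad/s.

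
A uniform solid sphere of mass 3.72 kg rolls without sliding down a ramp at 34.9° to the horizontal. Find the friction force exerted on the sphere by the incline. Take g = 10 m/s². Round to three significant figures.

f ≈ 6.08 N

For this body I = (2/5)MR², i.e. k = I/(MR²) = 0.4.
Along the incline Mg sinθ − f = Ma, and torque about the center fR = Iα = kMR²(a/R) gives f = kMa.
Combining, a = g sinθ/(1+k) and f = kMa = kMg sinθ/(1+k).
f = 0.4 × 3.72 × 10 × sin34.9° / 1.4 ≈ 6.08 N.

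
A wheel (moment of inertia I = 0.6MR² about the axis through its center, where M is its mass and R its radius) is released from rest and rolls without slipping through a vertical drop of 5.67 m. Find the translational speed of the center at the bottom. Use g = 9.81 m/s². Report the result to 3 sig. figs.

With I = 0.6MR², the ratio k = I/(MR²) is 0.6.
Rolling without slipping gives ω = v/R, so the total kinetic energy is ½Mv² + ½Iω² = ½(1+k)Mv² = (4/5)Mv².
Setting Mgh = (4/5)Mv² gives v = √(2gh/(1+k)) = √(2·9.81·5.67/1.6) ≈ 8.34 m/s.

v ≈ 8.34 m/s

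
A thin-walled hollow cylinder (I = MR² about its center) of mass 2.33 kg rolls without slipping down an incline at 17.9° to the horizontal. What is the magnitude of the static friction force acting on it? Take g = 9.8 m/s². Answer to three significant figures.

The moment of inertia is MR², giving k ≡ I/(MR²) = 1.
Along the incline Mg sinθ − f = Ma, and torque about the center fR = Iα = kMR²(a/R) gives f = kMa.
Combining, a = g sinθ/(1+k) and f = kMa = kMg sinθ/(1+k).
f = 1 × 2.33 × 9.8 × sin17.9° / 2 ≈ 3.51 N.

f ≈ 3.51 N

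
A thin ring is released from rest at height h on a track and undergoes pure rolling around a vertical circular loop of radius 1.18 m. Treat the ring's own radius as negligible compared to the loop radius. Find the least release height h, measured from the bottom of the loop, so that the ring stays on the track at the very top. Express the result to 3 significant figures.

h_min ≈ 3.54 m

With I = MR², the ratio k = I/(MR²) is 1.
At the top, contact is just lost when gravity alone supplies the centripetal force: Mg = Mv_top²/r, i.e. v_top² = gr.
With ω = v/R, the kinetic energy at speed v is ½(1+k)Mv² = Mv².
Energy conservation from release (height h) to the top (height 2r): Mgh = Mg(2r) + M·gr.
Thus h_min = 2r + (1+k)r/2 = r(2 + 2/2) = 1.18 × 3 ≈ 3.54 m.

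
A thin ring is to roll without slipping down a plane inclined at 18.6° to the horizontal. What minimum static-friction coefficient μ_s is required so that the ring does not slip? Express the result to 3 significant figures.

μ_min ≈ 0.168

Here I = MR², so the shape factor k = I/(MR²) = 1.
Translational: Mg sinθ − f = Ma. Rotational about the CM: fR = Iα = kMRa, so f = kMa.
These give a = g sinθ/(1+k) and the required friction f = kMg sinθ/(1+k).
With N = Mg cosθ, the no-slip condition f ≤ μN gives μ_min = f/N = k tanθ/(1+k).
μ_min = 1 × tan18.6° / 2 ≈ 0.168.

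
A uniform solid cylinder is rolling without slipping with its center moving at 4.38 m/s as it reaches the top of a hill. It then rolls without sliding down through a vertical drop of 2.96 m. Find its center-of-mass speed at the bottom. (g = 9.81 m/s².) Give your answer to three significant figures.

v ≈ 7.61 m/s

With I = (1/2)MR², the ratio k = I/(MR²) is 0.5.
The rolling condition ω = v/R makes the rotational term ½I(v/R)² = ½kMv², so KE_total = ½(1+k)Mv² = (3/4)Mv².
Conserving energy between top and bottom: (3/4)Mv² = (3/4)Mv₀² + Mgh, hence v² = v₀² + 2gh/(1+k).
v = √(4.38² + 2×9.81×2.96/1.5) = √57.9 ≈ 7.61 m/s.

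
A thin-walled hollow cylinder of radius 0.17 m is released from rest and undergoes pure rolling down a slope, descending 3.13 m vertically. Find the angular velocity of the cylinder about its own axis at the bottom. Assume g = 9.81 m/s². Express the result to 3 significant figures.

With I = MR², the ratio k = I/(MR²) is 1.
Rolling without slipping gives ω = v/R, so the total kinetic energy is ½Mv² + ½Iω² = ½(1+k)Mv² = Mv².
Energy conservation Mgh = ½(1+k)Mv² gives v = √(2gh/(1+k)) = √(2 × 9.81 × 3.13 / 2) = 5.541 m/s.
Then ω = v/R = 5.541 / 0.17 ≈ 32.6 rad/s.

ω ≈ 32.6 rad/s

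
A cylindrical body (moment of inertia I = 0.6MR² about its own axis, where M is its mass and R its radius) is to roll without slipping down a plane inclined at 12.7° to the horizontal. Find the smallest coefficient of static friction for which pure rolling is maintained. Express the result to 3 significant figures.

μ_min ≈ 0.0845

Here I = 0.6MR², so the shape factor k = I/(MR²) = 0.6.
Translational: Mg sinθ − f = Ma. Rotational about the CM: fR = Iα = kMRa, so f = kMa.
These give a = g sinθ/(1+k) and the required friction f = kMg sinθ/(1+k).
The normal force is N = Mg cosθ, so μ_min = f/N = k tanθ/(1+k).
μ_min = 0.6 × tan12.7° / 1.6 ≈ 0.0845.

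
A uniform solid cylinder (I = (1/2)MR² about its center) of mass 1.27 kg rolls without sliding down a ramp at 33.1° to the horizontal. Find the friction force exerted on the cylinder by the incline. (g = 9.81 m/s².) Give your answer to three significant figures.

f ≈ 2.27 N

For this body I = (1/2)MR², i.e. k = I/(MR²) = 0.5.
Translational: Mg sinθ − f = Ma. Rotational about the CM: fR = Iα = kMRa, so f = kMa.
Combining, a = g sinθ/(1+k) and f = kMa = kMg sinθ/(1+k).
f = 0.5 × 1.27 × 9.81 × sin33.1° / 1.5 ≈ 2.27 N.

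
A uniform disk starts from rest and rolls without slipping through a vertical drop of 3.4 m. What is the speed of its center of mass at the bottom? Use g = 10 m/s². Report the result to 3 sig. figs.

The moment of inertia is (1/2)MR², giving k ≡ I/(MR²) = 0.5.
Since it rolls without slipping, ω = v/R and KE = ½Mv² + ½Iω² = ½(1+k)Mv² = (3/4)Mv².
Energy conservation: Mgh = (3/4)Mv², so v = √(2gh/(1+k)) = √(2 × 10 × 3.4 / 1.5) ≈ 6.73 m/s.

v ≈ 6.73 m/s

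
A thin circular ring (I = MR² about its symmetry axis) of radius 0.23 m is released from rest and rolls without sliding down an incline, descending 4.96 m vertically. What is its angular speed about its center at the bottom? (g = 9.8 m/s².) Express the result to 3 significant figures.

For this body I = MR², i.e. k = I/(MR²) = 1.
The rolling condition ω = v/R makes the rotational term ½I(v/R)² = ½kMv², so KE_total = ½(1+k)Mv² = Mv².
Energy conservation Mgh = ½(1+k)Mv² gives v = √(2gh/(1+k)) = √(2 × 9.8 × 4.96 / 2) = 6.972 m/s.
The angular speed follows from ω = v/R = 6.972/0.23 ≈ 30.3 rad/s.

ω ≈ 30.3 rad/s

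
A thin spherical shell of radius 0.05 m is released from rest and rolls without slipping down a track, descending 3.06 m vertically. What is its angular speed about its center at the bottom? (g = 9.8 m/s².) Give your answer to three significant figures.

ω ≈ 120 rad/s

Here I = (2/3)MR², so the shape factor k = I/(MR²) = 2/3.
Since it rolls without slipping, ω = v/R and KE = ½Mv² + ½Iω² = ½(1+k)Mv² = (5/6)Mv².
Energy conservation Mgh = ½(1+k)Mv² gives v = √(2gh/(1+k)) = √(2 × 9.8 × 3.06 / 1.667) = 5.999 m/s.
The angular speed follows from ω = v/R = 5.999/0.05 ≈ 120 rad/s.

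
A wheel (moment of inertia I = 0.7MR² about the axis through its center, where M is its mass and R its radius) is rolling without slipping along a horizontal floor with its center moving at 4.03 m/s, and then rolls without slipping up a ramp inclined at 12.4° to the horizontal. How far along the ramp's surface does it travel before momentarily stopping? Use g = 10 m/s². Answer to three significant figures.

With I = 0.7MR², the ratio k = I/(MR²) is 0.7.
Pure rolling means v = ωR; then KE = ½Mv² + ½I(v/R)² = ½(1+k)Mv² = (17/20)Mv².
Setting this equal to Mgh gives the vertical rise h = (1+k)v₀²/(2g) = 1.7×4.03²/(2×10) = 1.38 m.
The distance along the slope is d = h/sinθ = 1.38/sin12.4° ≈ 6.43 m.

d ≈ 6.43 m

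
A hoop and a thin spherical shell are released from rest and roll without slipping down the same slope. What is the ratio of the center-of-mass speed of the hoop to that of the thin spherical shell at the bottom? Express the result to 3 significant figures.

v_ratio ≈ 0.913

Each satisfies Mgh = ½(1+k)Mv² with k = I/(MR²), so v ∝ 1/√(1+k).
For the hoop k = 1; for the thin spherical shell k = 2/3.
v₁/v₂ = √((1+k₂)/(1+k₁)) = √(1.667/2) ≈ 0.913.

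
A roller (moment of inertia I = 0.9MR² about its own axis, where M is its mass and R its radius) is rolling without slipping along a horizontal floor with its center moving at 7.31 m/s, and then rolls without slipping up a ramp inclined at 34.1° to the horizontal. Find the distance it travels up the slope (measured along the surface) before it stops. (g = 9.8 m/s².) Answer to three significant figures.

d ≈ 9.24 m

Here I = 0.9MR², so the shape factor k = I/(MR²) = 0.9.
Rolling without slipping gives ω = v/R, so the total kinetic energy is ½Mv² + ½Iω² = ½(1+k)Mv² = (19/20)Mv².
Setting this equal to Mgh gives the vertical rise h = (1+k)v₀²/(2g) = 1.9×7.31²/(2×9.8) = 5.18 m.
The distance along the slope is d = h/sinθ = 5.18/sin34.1° ≈ 9.24 m.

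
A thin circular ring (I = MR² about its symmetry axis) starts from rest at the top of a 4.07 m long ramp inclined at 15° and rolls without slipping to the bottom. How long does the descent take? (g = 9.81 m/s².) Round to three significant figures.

The moment of inertia is MR², giving k ≡ I/(MR²) = 1.
Newton's second law down the slope: Mg sinθ − f = Ma. The torque equation fR = Iα (with α = a/R) gives f = kMa.
Hence a = g sinθ/(1+k) = 9.81×sin15°/2 = 1.27 m/s².
Starting from rest, L = ½at², so t = √(2L/a) = √(2×4.07/1.27) ≈ 2.53 s.

t ≈ 2.53 s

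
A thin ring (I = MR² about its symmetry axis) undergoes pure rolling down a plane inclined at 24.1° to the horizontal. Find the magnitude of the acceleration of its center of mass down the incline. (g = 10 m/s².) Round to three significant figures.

a ≈ 2.04 m/s²

With I = MR², the ratio k = I/(MR²) is 1.
Translational: Mg sinθ − f = Ma. Rotational about the CM: fR = Iα = kMRa, so f = kMa.
Eliminating f: Mg sinθ = (1+k)Ma, so a = g sinθ/(1+k) = 10 × sin24.1° / 2 ≈ 2.04 m/s².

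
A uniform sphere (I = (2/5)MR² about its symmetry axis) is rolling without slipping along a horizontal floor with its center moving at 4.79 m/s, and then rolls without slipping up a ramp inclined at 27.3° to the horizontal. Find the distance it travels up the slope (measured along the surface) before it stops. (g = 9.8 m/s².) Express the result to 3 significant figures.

For this body I = (2/5)MR², i.e. k = I/(MR²) = 0.4.
The rolling condition ω = v/R makes the rotational term ½I(v/R)² = ½kMv², so KE_total = ½(1+k)Mv² = (7/10)Mv².
Setting this equal to Mgh gives the vertical rise h = (1+k)v₀²/(2g) = 1.4×4.79²/(2×9.8) = 1.639 m.
Along the incline, d = h/sinθ = 1.639/sin27.3° ≈ 3.57 m.

d ≈ 3.57 m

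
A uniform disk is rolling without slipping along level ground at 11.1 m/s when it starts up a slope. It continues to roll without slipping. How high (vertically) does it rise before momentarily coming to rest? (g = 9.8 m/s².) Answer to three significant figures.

Here I = (1/2)MR², so the shape factor k = I/(MR²) = 0.5.
Since it rolls without slipping, ω = v/R and KE = ½Mv² + ½Iω² = ½(1+k)Mv² = (3/4)Mv².
All of this converts to potential energy at the highest point: (3/4)Mv₀² = Mgh.
Thus h = (1+k)v₀²/(2g) = 1.5 × 11.1² / (2 × 9.8) ≈ 9.43 m.

h ≈ 9.43 m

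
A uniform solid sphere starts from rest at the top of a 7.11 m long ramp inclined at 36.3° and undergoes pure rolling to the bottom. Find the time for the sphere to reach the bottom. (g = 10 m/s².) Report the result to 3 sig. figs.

The moment of inertia is (2/5)MR², giving k ≡ I/(MR²) = 0.4.
Along the incline Mg sinθ − f = Ma, and torque about the center fR = Iα = kMR²(a/R) gives f = kMa.
Hence a = g sinθ/(1+k) = 10×sin36.3°/1.4 = 4.229 m/s².
Starting from rest, L = ½at², so t = √(2L/a) = √(2×7.11/4.229) ≈ 1.83 s.

t ≈ 1.83 s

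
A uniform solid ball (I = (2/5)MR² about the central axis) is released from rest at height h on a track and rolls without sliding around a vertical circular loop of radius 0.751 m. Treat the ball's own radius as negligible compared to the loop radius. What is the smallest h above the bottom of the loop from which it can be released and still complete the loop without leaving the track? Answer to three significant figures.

h_min ≈ 2.03 m

Here I = (2/5)MR², so the shape factor k = I/(MR²) = 0.4.
At the top of the loop, the minimum-contact condition is Mg = Mv_top²/r, so v_top² = gr.
With ω = v/R, the kinetic energy at speed v is ½(1+k)Mv² = (7/10)Mv².
Energy conservation from release (height h) to the top (height 2r): Mgh = Mg(2r) + (7/10)M·gr.
Thus h_min = 2r + (1+k)r/2 = r(2 + 1.4/2) = 0.751 × 2.7 ≈ 2.03 m.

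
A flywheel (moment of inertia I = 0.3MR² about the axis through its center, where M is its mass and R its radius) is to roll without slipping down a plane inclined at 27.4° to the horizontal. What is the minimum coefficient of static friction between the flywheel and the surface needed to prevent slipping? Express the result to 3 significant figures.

μ_min ≈ 0.120

With I = 0.3MR², the ratio k = I/(MR²) is 0.3.
Newton's second law down the slope: Mg sinθ − f = Ma. The torque equation fR = Iα (with α = a/R) gives f = kMa.
These give a = g sinθ/(1+k) and the required friction f = kMg sinθ/(1+k).
The normal force is N = Mg cosθ, so μ_min = f/N = k tanθ/(1+k).
μ_min = 0.3 × tan27.4° / 1.3 ≈ 0.120.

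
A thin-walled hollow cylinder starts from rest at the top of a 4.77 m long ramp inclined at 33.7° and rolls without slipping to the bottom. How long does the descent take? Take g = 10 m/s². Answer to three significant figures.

The moment of inertia is MR², giving k ≡ I/(MR²) = 1.
Newton's second law down the slope: Mg sinθ − f = Ma. The torque equation fR = Iα (with α = a/R) gives f = kMa.
Hence a = g sinθ/(1+k) = 10×sin33.7°/2 = 2.774 m/s².
With constant a from rest, t = √(2L/a) = √(2·4.77/2.774) ≈ 1.85 s.

t ≈ 1.85 s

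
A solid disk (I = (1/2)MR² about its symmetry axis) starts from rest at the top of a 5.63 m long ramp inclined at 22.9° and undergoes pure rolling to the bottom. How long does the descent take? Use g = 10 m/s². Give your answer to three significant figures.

t ≈ 2.08 s

For this body I = (1/2)MR², i.e. k = I/(MR²) = 0.5.
Translational: Mg sinθ − f = Ma. Rotational about the CM: fR = Iα = kMRa, so f = kMa.
Hence a = g sinθ/(1+k) = 10×sin22.9°/1.5 = 2.594 m/s².
Starting from rest, L = ½at², so t = √(2L/a) = √(2×5.63/2.594) ≈ 2.08 s.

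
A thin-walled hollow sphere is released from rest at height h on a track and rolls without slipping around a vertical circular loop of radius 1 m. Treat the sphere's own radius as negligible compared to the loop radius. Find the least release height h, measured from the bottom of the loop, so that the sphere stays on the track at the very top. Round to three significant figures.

Here I = (2/3)MR², so the shape factor k = I/(MR²) = 2/3.
At the top of the loop, the minimum-contact condition is Mg = Mv_top²/r, so v_top² = gr.
With ω = v/R, the kinetic energy at speed v is ½(1+k)Mv² = (5/6)Mv².
Energy conservation from release (height h) to the top (height 2r): Mgh = Mg(2r) + (5/6)M·gr.
Thus h_min = 2r + (1+k)r/2 = r(2 + 1.667/2) = 1 × 2.833 ≈ 2.83 m.

h_min ≈ 2.83 m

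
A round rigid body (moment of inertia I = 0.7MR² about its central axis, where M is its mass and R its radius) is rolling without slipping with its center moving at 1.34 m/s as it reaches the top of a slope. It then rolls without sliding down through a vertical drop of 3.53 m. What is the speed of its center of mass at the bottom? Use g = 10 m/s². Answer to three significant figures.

v ≈ 6.58 m/s

For this body I = 0.7MR², i.e. k = I/(MR²) = 0.7.
Since it rolls without slipping, ω = v/R and KE = ½Mv² + ½Iω² = ½(1+k)Mv² = (17/20)Mv².
Conserving energy between top and bottom: (17/20)Mv² = (17/20)Mv₀² + Mgh, hence v² = v₀² + 2gh/(1+k).
v = √(1.34² + 2×10×3.53/1.7) = √43.33 ≈ 6.58 m/s.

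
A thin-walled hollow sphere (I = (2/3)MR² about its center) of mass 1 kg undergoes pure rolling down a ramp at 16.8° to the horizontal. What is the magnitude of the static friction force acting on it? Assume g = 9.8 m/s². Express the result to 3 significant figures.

Here I = (2/3)MR², so the shape factor k = I/(MR²) = 2/3.
Newton's second law down the slope: Mg sinθ − f = Ma. The torque equation fR = Iα (with α = a/R) gives f = kMa.
Combining, a = g sinθ/(1+k) and f = kMa = kMg sinθ/(1+k).
f = (2/3) × 1 × 9.8 × sin16.8° / 1.667 ≈ 1.13 N.

f ≈ 1.13 N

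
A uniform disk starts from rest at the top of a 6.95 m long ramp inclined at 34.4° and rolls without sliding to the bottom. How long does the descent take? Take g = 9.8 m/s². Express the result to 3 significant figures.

The moment of inertia is (1/2)MR², giving k ≡ I/(MR²) = 0.5.
Newton's second law down the slope: Mg sinθ − f = Ma. The torque equation fR = Iα (with α = a/R) gives f = kMa.
Hence a = g sinθ/(1+k) = 9.8×sin34.4°/1.5 = 3.691 m/s².
Starting from rest, L = ½at², so t = √(2L/a) = √(2×6.95/3.691) ≈ 1.94 s.

t ≈ 1.94 s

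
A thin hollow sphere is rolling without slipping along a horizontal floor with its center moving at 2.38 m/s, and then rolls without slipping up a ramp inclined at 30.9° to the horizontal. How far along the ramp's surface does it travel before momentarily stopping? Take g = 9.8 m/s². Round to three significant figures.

Here I = (2/3)MR², so the shape factor k = I/(MR²) = 2/3.
Pure rolling means v = ωR; then KE = ½Mv² + ½I(v/R)² = ½(1+k)Mv² = (5/6)Mv².
Setting this equal to Mgh gives the vertical rise h = (1+k)v₀²/(2g) = 1.667×2.38²/(2×9.8) = 0.4817 m.
The distance along the slope is d = h/sinθ = 0.4817/sin30.9° ≈ 0.938 m.

d ≈ 0.938 m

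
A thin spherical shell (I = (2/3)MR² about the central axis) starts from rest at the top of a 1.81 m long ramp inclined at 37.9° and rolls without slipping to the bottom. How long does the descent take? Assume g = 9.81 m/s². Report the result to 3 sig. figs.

With I = (2/3)MR², the ratio k = I/(MR²) is 2/3.
Newton's second law down the slope: Mg sinθ − f = Ma. The torque equation fR = Iα (with α = a/R) gives f = kMa.
Hence a = g sinθ/(1+k) = 9.81×sin37.9°/1.667 = 3.616 m/s².
With constant a from rest, t = √(2L/a) = √(2·1.81/3.616) ≈ 1.00 s.

t ≈ 1.00 s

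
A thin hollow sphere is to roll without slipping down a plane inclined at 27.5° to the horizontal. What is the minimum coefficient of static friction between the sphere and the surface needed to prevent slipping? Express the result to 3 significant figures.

The moment of inertia is (2/3)MR², giving k ≡ I/(MR²) = 2/3.
Newton's second law down the slope: Mg sinθ − f = Ma. The torque equation fR = Iα (with α = a/R) gives f = kMa.
These give a = g sinθ/(1+k) and the required friction f = kMg sinθ/(1+k).
The normal force is N = Mg cosθ, so μ_min = f/N = k tanθ/(1+k).
μ_min = (2/3) × tan27.5° / 1.667 ≈ 0.208.

μ_min ≈ 0.208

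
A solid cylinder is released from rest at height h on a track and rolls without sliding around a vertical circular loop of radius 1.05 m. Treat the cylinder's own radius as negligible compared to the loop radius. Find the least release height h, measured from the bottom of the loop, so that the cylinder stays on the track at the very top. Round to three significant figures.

With I = (1/2)MR², the ratio k = I/(MR²) is 0.5.
At the top, contact is just lost when gravity alone supplies the centripetal force: Mg = Mv_top²/r, i.e. v_top² = gr.
With ω = v/R, the kinetic energy at speed v is ½(1+k)Mv² = (3/4)Mv².
Energy conservation from release (height h) to the top (height 2r): Mgh = Mg(2r) + (3/4)M·gr.
Thus h_min = 2r + (1+k)r/2 = r(2 + 1.5/2) = 1.05 × 2.75 ≈ 2.89 m.

h_min ≈ 2.89 m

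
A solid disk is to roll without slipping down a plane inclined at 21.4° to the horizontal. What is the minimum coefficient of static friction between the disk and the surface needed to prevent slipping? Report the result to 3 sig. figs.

The moment of inertia is (1/2)MR², giving k ≡ I/(MR²) = 0.5.
Newton's second law down the slope: Mg sinθ − f = Ma. The torque equation fR = Iα (with α = a/R) gives f = kMa.
These give a = g sinθ/(1+k) and the required friction f = kMg sinθ/(1+k).
The normal force is N = Mg cosθ, so μ_min = f/N = k tanθ/(1+k).
μ_min = 0.5 × tan21.4° / 1.5 ≈ 0.131.

μ_min ≈ 0.131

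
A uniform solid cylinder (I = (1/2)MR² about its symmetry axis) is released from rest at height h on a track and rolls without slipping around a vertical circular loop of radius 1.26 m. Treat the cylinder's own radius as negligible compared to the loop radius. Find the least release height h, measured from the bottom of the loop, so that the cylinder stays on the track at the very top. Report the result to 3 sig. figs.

Here I = (1/2)MR², so the shape factor k = I/(MR²) = 0.5.
At the top, contact is just lost when gravity alone supplies the centripetal force: Mg = Mv_top²/r, i.e. v_top² = gr.
With ω = v/R, the kinetic energy at speed v is ½(1+k)Mv² = (3/4)Mv².
Energy conservation from release (height h) to the top (height 2r): Mgh = Mg(2r) + (3/4)M·gr.
Thus h_min = 2r + (1+k)r/2 = r(2 + 1.5/2) = 1.26 × 2.75 ≈ 3.47 m.

h_min ≈ 3.47 m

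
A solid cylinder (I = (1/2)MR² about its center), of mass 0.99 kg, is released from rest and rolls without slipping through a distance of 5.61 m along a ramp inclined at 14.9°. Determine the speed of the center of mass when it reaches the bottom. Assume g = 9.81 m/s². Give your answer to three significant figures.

v ≈ 4.34 m/s

Here I = (1/2)MR², so the shape factor k = I/(MR²) = 0.5.
Rolling without slipping gives ω = v/R, so the total kinetic energy is ½Mv² + ½Iω² = ½(1+k)Mv² = (3/4)Mv².
The vertical drop is h = L sinθ = 5.61 × sin14.9° = 1.443 m.
Setting Mgh = (3/4)Mv² gives v = √(2gh/(1+k)) = √(2·9.81·1.443/1.5) ≈ 4.34 m/s.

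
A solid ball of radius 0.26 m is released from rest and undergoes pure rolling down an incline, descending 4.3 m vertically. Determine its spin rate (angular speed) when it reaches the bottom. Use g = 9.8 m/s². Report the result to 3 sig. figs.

For this body I = (2/5)MR², i.e. k = I/(MR²) = 0.4.
Pure rolling means v = ωR; then KE = ½Mv² + ½I(v/R)² = ½(1+k)Mv² = (7/10)Mv².
Energy conservation Mgh = ½(1+k)Mv² gives v = √(2gh/(1+k)) = √(2 × 9.8 × 4.3 / 1.4) = 7.759 m/s.
The angular speed follows from ω = v/R = 7.759/0.26 ≈ 29.8 rad/s.

ω ≈ 29.8 rad/s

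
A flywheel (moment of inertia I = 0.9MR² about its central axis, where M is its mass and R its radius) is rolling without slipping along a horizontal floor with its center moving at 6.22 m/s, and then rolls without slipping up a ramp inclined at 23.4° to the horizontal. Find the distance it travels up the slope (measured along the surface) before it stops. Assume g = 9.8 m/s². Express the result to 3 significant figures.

Here I = 0.9MR², so the shape factor k = I/(MR²) = 0.9.
Rolling without slipping gives ω = v/R, so the total kinetic energy is ½Mv² + ½Iω² = ½(1+k)Mv² = (19/20)Mv².
Setting this equal to Mgh gives the vertical rise h = (1+k)v₀²/(2g) = 1.9×6.22²/(2×9.8) = 3.75 m.
Along the incline, d = h/sinθ = 3.75/sin23.4° ≈ 9.44 m.

d ≈ 9.44 m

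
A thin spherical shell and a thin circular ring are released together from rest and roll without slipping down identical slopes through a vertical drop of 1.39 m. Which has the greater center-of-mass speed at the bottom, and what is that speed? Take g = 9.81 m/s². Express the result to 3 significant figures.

For rolling without slipping, Mgh = ½(1+k)Mv² where k = I/(MR²), so v = √(2gh/(1+k)).
Thin spherical shell: k = 2/3, giving v = √(2×9.81×1.39/1.667) = 4.045 m/s.
Thin circular ring: k = 1, giving v = √(2×9.81×1.39/2) = 3.693 m/s.
The smaller k wins: the thin spherical shell, at ≈ 4.05 m/s.

the thin spherical shell, at v ≈ 4.05 m/s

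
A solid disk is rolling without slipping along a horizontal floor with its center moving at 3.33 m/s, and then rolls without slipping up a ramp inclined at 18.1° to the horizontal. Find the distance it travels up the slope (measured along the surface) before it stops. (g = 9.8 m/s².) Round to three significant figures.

d ≈ 2.73 m

For this body I = (1/2)MR², i.e. k = I/(MR²) = 0.5.
Since it rolls without slipping, ω = v/R and KE = ½Mv² + ½Iω² = ½(1+k)Mv² = (3/4)Mv².
Setting this equal to Mgh gives the vertical rise h = (1+k)v₀²/(2g) = 1.5×3.33²/(2×9.8) = 0.8486 m.
Along the incline, d = h/sinθ = 0.8486/sin18.1° ≈ 2.73 m.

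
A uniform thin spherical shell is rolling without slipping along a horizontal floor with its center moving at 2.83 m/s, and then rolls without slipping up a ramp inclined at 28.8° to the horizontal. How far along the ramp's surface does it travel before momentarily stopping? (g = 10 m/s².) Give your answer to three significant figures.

d ≈ 1.39 m

For this body I = (2/3)MR², i.e. k = I/(MR²) = 2/3.
The rolling condition ω = v/R makes the rotational term ½I(v/R)² = ½kMv², so KE_total = ½(1+k)Mv² = (5/6)Mv².
Setting this equal to Mgh gives the vertical rise h = (1+k)v₀²/(2g) = 1.667×2.83²/(2×10) = 0.6674 m.
Along the incline, d = h/sinθ = 0.6674/sin28.8° ≈ 1.39 m.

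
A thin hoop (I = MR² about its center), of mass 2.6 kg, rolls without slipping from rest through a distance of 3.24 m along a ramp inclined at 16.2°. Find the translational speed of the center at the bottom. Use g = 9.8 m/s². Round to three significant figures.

v ≈ 2.98 m/s

For this body I = MR², i.e. k = I/(MR²) = 1.
Rolling without slipping gives ω = v/R, so the total kinetic energy is ½Mv² + ½Iω² = ½(1+k)Mv² = Mv².
The vertical drop is h = L sinθ = 3.24 × sin16.2° = 0.9039 m.
Energy conservation: Mgh = Mv², so v = √(2gh/(1+k)) = √(2 × 9.8 × 0.9039 / 2) ≈ 2.98 m/s.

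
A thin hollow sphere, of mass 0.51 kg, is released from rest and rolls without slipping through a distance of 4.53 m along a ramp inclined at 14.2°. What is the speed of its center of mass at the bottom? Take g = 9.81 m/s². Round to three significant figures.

v ≈ 3.62 m/s

With I = (2/3)MR², the ratio k = I/(MR²) is 2/3.
The rolling condition ω = v/R makes the rotational term ½I(v/R)² = ½kMv², so KE_total = ½(1+k)Mv² = (5/6)Mv².
The vertical drop is h = L sinθ = 4.53 × sin14.2° = 1.111 m.
Energy conservation: Mgh = (5/6)Mv², so v = √(2gh/(1+k)) = √(2 × 9.81 × 1.111 / 1.667) ≈ 3.62 m/s.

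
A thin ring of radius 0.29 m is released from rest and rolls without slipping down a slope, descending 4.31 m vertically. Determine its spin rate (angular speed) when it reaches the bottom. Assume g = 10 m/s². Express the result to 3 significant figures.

ω ≈ 22.6 rad/s

With I = MR², the ratio k = I/(MR²) is 1.
The rolling condition ω = v/R makes the rotational term ½I(v/R)² = ½kMv², so KE_total = ½(1+k)Mv² = Mv².
Energy conservation Mgh = ½(1+k)Mv² gives v = √(2gh/(1+k)) = √(2 × 10 × 4.31 / 2) = 6.565 m/s.
The angular speed follows from ω = v/R = 6.565/0.29 ≈ 22.6 rad/s.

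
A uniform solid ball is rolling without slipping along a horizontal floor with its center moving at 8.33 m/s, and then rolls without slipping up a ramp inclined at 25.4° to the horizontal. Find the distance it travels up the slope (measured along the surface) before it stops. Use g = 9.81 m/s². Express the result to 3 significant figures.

With I = (2/5)MR², the ratio k = I/(MR²) is 0.4.
The rolling condition ω = v/R makes the rotational term ½I(v/R)² = ½kMv², so KE_total = ½(1+k)Mv² = (7/10)Mv².
Setting this equal to Mgh gives the vertical rise h = (1+k)v₀²/(2g) = 1.4×8.33²/(2×9.81) = 4.951 m.
The distance along the slope is d = h/sinθ = 4.951/sin25.4° ≈ 11.5 m.

d ≈ 11.5 m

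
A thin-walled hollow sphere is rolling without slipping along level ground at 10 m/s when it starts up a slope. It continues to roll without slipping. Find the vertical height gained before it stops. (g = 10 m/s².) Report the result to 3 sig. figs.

For this body I = (2/3)MR², i.e. k = I/(MR²) = 2/3.
Since it rolls without slipping, ω = v/R and KE = ½Mv² + ½Iω² = ½(1+k)Mv² = (5/6)Mv².
At the top the kinetic energy is zero, so (5/6)Mv₀² = Mgh.
Thus h = (1+k)v₀²/(2g) = 1.667 × 10² / (2 × 10) ≈ 8.33 m.

h ≈ 8.33 m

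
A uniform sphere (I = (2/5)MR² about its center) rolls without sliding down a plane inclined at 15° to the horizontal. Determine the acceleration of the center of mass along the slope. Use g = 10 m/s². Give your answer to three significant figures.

Here I = (2/5)MR², so the shape factor k = I/(MR²) = 0.4.
Newton's second law down the slope: Mg sinθ − f = Ma. The torque equation fR = Iα (with α = a/R) gives f = kMa.
Eliminating f: Mg sinθ = (1+k)Ma, so a = g sinθ/(1+k) = 10 × sin15° / 1.4 ≈ 1.85 m/s².

a ≈ 1.85 m/s²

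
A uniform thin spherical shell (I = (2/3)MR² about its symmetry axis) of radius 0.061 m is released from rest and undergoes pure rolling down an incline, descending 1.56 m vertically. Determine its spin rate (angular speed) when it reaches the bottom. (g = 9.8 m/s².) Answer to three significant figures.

The moment of inertia is (2/3)MR², giving k ≡ I/(MR²) = 2/3.
Pure rolling means v = ωR; then KE = ½Mv² + ½I(v/R)² = ½(1+k)Mv² = (5/6)Mv².
Energy conservation Mgh = ½(1+k)Mv² gives v = √(2gh/(1+k)) = √(2 × 9.8 × 1.56 / 1.667) = 4.283 m/s.
The angular speed follows from ω = v/R = 4.283/0.061 ≈ 70.2 rad/s.

ω ≈ 70.2 rad/s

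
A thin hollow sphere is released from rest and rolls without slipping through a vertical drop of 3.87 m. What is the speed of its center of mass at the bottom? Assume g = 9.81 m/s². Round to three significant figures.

v ≈ 6.75 m/s

Here I = (2/3)MR², so the shape factor k = I/(MR²) = 2/3.
Rolling without slipping gives ω = v/R, so the total kinetic energy is ½Mv² + ½Iω² = ½(1+k)Mv² = (5/6)Mv².
Setting Mgh = (5/6)Mv² gives v = √(2gh/(1+k)) = √(2·9.81·3.87/1.667) ≈ 6.75 m/s.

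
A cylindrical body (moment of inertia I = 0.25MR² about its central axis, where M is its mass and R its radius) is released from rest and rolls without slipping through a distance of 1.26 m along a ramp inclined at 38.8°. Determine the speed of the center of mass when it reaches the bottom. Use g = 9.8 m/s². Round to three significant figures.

Here I = 0.25MR², so the shape factor k = I/(MR²) = 0.25.
Pure rolling means v = ωR; then KE = ½Mv² + ½I(v/R)² = ½(1+k)Mv² = (5/8)Mv².
The vertical drop is h = L sinθ = 1.26 × sin38.8° = 0.7895 m.
Setting Mgh = (5/8)Mv² gives v = √(2gh/(1+k)) = √(2·9.8·0.7895/1.25) ≈ 3.52 m/s.

v ≈ 3.52 m/s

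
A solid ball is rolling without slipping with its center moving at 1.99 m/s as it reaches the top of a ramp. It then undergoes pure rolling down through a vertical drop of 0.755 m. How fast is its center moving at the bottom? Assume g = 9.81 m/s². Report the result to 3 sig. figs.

v ≈ 3.81 m/s

Here I = (2/5)MR², so the shape factor k = I/(MR²) = 0.4.
Rolling without slipping gives ω = v/R, so the total kinetic energy is ½Mv² + ½Iω² = ½(1+k)Mv² = (7/10)Mv².
Energy conservation: (7/10)Mv₀² + Mgh = (7/10)Mv², so v² = v₀² + 2gh/(1+k).
v = √(1.99² + 2×9.81×0.755/1.4) = √14.54 ≈ 3.81 m/s.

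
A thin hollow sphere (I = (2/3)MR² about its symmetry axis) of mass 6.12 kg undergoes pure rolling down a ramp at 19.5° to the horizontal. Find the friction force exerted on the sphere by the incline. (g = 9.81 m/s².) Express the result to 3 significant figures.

f ≈ 8.02 N

The moment of inertia is (2/3)MR², giving k ≡ I/(MR²) = 2/3.
Translational: Mg sinθ − f = Ma. Rotational about the CM: fR = Iα = kMRa, so f = kMa.
Combining, a = g sinθ/(1+k) and f = kMa = kMg sinθ/(1+k).
f = (2/3) × 6.12 × 9.81 × sin19.5° / 1.667 ≈ 8.02 N.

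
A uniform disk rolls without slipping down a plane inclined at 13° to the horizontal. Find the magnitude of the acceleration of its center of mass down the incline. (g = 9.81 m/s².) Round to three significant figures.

Here I = (1/2)MR², so the shape factor k = I/(MR²) = 0.5.
Newton's second law down the slope: Mg sinθ − f = Ma. The torque equation fR = Iα (with α = a/R) gives f = kMa.
Eliminating f: Mg sinθ = (1+k)Ma, so a = g sinθ/(1+k) = 9.81 × sin13° / 1.5 ≈ 1.47 m/s².

a ≈ 1.47 m/s²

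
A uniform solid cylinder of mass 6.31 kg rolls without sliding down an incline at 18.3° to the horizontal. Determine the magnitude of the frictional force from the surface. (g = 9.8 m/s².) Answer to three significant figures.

f ≈ 6.47 N

The moment of inertia is (1/2)MR², giving k ≡ I/(MR²) = 0.5.
Along the incline Mg sinθ − f = Ma, and torque about the center fR = Iα = kMR²(a/R) gives f = kMa.
Combining, a = g sinθ/(1+k) and f = kMa = kMg sinθ/(1+k).
f = 0.5 × 6.31 × 9.8 × sin18.3° / 1.5 ≈ 6.47 N.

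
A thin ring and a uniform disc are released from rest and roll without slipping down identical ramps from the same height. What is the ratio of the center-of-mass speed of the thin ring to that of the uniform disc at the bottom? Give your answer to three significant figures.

v_ratio ≈ 0.866

Each satisfies Mgh = ½(1+k)Mv² with k = I/(MR²), so v ∝ 1/√(1+k).
For the thin ring k = 1; for the uniform disc k = 0.5.
v₁/v₂ = √((1+k₂)/(1+k₁)) = √(1.5/2) ≈ 0.866.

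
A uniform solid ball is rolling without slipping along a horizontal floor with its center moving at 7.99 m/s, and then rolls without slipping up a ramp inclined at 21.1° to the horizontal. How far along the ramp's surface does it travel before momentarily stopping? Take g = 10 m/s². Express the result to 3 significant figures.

For this body I = (2/5)MR², i.e. k = I/(MR²) = 0.4.
Rolling without slipping gives ω = v/R, so the total kinetic energy is ½Mv² + ½Iω² = ½(1+k)Mv² = (7/10)Mv².
Setting this equal to Mgh gives the vertical rise h = (1+k)v₀²/(2g) = 1.4×7.99²/(2×10) = 4.469 m.
The distance along the slope is d = h/sinθ = 4.469/sin21.1° ≈ 12.4 m.

d ≈ 12.4 m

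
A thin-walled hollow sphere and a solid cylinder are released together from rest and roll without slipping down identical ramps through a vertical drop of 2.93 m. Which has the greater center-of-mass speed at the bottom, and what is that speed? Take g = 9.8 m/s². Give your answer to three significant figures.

For rolling without slipping, Mgh = ½(1+k)Mv² where k = I/(MR²), so v = √(2gh/(1+k)).
Thin-walled hollow sphere: k = 2/3, giving v = √(2×9.8×2.93/1.667) = 5.87 m/s.
Solid cylinder: k = 0.5, giving v = √(2×9.8×2.93/1.5) = 6.188 m/s.
The smaller k wins: the solid cylinder, at ≈ 6.19 m/s.

the solid cylinder, at v ≈ 6.19 m/s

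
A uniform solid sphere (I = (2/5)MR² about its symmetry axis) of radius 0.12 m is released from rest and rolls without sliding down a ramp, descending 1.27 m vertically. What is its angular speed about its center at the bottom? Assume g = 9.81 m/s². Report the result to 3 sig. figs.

For this body I = (2/5)MR², i.e. k = I/(MR²) = 0.4.
The rolling condition ω = v/R makes the rotational term ½I(v/R)² = ½kMv², so KE_total = ½(1+k)Mv² = (7/10)Mv².
Energy conservation Mgh = ½(1+k)Mv² gives v = √(2gh/(1+k)) = √(2 × 9.81 × 1.27 / 1.4) = 4.219 m/s.
Then ω = v/R = 4.219 / 0.12 ≈ 35.2 rad/s.

ω ≈ 35.2 rad/s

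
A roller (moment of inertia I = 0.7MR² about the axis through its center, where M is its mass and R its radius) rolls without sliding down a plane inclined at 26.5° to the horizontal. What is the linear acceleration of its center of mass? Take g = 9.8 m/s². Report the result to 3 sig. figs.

For this body I = 0.7MR², i.e. k = I/(MR²) = 0.7.
Newton's second law down the slope: Mg sinθ − f = Ma. The torque equation fR = Iα (with α = a/R) gives f = kMa.
Eliminating f: Mg sinθ = (1+k)Ma, so a = g sinθ/(1+k) = 9.8 × sin26.5° / 1.7 ≈ 2.57 m/s².

a ≈ 2.57 m/s²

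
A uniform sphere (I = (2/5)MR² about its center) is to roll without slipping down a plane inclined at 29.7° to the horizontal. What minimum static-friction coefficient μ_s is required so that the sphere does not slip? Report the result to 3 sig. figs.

μ_min ≈ 0.163

For this body I = (2/5)MR², i.e. k = I/(MR²) = 0.4.
Along the incline Mg sinθ − f = Ma, and torque about the center fR = Iα = kMR²(a/R) gives f = kMa.
These give a = g sinθ/(1+k) and the required friction f = kMg sinθ/(1+k).
The normal force is N = Mg cosθ, so μ_min = f/N = k tanθ/(1+k).
μ_min = 0.4 × tan29.7° / 1.4 ≈ 0.163.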